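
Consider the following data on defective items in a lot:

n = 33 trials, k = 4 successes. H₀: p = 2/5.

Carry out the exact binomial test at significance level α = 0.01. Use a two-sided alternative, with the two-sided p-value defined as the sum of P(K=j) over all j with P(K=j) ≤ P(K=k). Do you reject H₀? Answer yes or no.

Exact binomial: n=33, k=4, p₀=2/5=0.4000
P(X=j) = C(n,j)·p₀^j·(1−p₀)^(n−j); p = Σ P(X=j) over j with P(X=j) ≤ P(X=4)
p-value (two-sided) = 0.00062
At α=0.01: p < α → reject H₀

reject H₀: yes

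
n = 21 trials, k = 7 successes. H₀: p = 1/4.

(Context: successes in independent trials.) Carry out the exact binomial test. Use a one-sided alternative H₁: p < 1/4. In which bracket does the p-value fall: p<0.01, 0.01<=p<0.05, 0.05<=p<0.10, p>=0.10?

Exact binomial: n=21, k=7, p₀=1/4=0.2500
P(X≤7) from Σ C(n,i)·p₀^i·(1−p₀)^(n−i)
p-value (one-sided, H₁ less) = 0.87009
→ bracket: p>=0.10

p-value bracket: p>=0.10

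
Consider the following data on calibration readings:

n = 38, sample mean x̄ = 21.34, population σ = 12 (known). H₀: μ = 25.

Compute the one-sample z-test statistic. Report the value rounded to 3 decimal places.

SE = σ/√n = 12/√38 = 1.9467
z = (x̄−μ₀)/SE = (21.34−25)/1.9467 = -1.8801

test statistic = -1.880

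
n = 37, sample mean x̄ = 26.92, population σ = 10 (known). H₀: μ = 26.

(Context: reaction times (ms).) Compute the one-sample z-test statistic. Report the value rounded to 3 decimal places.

test statistic = 0.560

SE = σ/√n = 10/√37 = 1.6440
z = (x̄−μ₀)/SE = (26.92−26)/1.6440 = 0.5596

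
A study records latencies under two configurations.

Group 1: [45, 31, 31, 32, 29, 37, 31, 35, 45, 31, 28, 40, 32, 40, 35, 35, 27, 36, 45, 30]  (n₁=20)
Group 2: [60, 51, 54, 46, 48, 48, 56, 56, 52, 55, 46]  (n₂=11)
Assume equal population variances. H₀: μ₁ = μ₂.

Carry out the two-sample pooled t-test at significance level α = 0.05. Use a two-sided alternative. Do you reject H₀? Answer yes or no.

x̄₁=34.750, s₁=5.665, n₁=20
x̄₂=52.000, s₂=4.626, n₂=11
s_p² = [19·5.665² + 10·4.626²]/29 = 28.4052
SE = √(s_p²·(1/20+1/11)) = 2.0006
t = (34.750−52.000)/2.0006 = -8.6223
df = 29
p-value (two-sided) = 0.00000
At α=0.05: p < α → reject H₀

reject H₀: yes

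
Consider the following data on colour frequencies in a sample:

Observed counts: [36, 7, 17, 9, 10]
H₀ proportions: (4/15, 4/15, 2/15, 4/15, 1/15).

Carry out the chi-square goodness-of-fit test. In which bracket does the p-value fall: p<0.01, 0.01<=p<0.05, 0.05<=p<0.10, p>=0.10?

p-value bracket: p<0.01

n = 79; E_i = n·p_i = [21.07, 21.07, 10.53, 21.07, 5.27]
χ² = (36−21.07)²/21.07 + (7−21.07)²/21.07 + (17−10.53)²/10.53 + (9−21.07)²/21.07 + (10−5.27)²/5.27 = 35.1139
df = 4
p-value (upper-tail) = 0.00000
→ bracket: p<0.01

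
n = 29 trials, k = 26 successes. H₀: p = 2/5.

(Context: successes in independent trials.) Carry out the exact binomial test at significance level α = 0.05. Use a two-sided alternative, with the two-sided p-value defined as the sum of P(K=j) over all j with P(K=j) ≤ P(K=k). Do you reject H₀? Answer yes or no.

reject H₀: yes

Exact binomial: n=29, k=26, p₀=2/5=0.4000
P(X=j) = C(n,j)·p₀^j·(1−p₀)^(n−j); p = Σ P(X=j) over j with P(X=j) ≤ P(X=26)
p-value (two-sided) = 0.00000
At α=0.05: p < α → reject H₀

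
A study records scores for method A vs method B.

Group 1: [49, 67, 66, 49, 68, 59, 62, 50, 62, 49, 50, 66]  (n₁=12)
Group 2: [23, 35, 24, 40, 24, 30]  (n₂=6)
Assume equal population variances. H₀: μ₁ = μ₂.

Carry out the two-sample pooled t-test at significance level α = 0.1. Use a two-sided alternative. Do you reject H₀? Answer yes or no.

reject H₀: yes

x̄₁=58.083, s₁=8.051, n₁=12
x̄₂=29.333, s₂=6.976, n₂=6
s_p² = [11·8.051² + 5·6.976²]/16 = 59.7656
SE = √(s_p²·(1/12+1/6)) = 3.8654
t = (58.083−29.333)/3.8654 = 7.4378
df = 16
p-value (two-sided) = 0.00000
At α=0.1: p < α → reject H₀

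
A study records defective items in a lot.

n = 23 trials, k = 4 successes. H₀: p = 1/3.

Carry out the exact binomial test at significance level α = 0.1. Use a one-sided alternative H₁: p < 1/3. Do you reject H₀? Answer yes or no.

reject H₀: yes

Exact binomial: n=23, k=4, p₀=1/3=0.3333
P(X≤4) from Σ C(n,i)·p₀^i·(1−p₀)^(n−i)
p-value (one-sided, H₁ less) = 0.07579
At α=0.1: p < α → reject H₀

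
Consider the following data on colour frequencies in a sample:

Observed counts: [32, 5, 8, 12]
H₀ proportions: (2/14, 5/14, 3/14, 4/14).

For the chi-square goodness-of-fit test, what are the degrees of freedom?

df = k − 1 = 4 − 1 = 3

degrees of freedom = 3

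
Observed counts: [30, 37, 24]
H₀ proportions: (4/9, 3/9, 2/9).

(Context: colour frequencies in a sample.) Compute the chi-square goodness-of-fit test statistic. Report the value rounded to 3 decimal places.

test statistic = 4.868

n = 91; E_i = n·p_i = [40.44, 30.33, 20.22]
χ² = (30−40.44)²/40.44 + (37−30.33)²/30.33 + (24−20.22)²/20.22 = 4.8681
df = 2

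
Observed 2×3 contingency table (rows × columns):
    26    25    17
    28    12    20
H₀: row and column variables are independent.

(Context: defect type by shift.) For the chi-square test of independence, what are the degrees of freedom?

df = (r−1)(c−1) = (2−1)·(3−1) = 2

degrees of freedom = 2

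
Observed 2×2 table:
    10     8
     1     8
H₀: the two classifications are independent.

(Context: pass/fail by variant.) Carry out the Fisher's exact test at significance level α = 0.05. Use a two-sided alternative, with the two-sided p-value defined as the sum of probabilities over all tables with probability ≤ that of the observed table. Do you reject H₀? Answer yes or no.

Margins: r₁=18, r₂=9, c₁=11, c₂=16, n=27
p_obs = C(18,10)·C(9,1)/C(27,11); sum pmf over tables with pmf ≤ p_obs
p-value (two-sided) = 0.04167
At α=0.05: p < α → reject H₀

reject H₀: yes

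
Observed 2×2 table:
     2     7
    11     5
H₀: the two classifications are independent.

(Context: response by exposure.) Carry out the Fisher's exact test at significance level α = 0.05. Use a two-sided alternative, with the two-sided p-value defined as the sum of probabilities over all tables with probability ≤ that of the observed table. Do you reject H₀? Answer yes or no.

reject H₀: yes

Margins: r₁=9, r₂=16, c₁=13, c₂=12, n=25
p_obs = C(9,2)·C(16,11)/C(25,13); sum pmf over tables with pmf ≤ p_obs
p-value (two-sided) = 0.04141
At α=0.05: p < α → reject H₀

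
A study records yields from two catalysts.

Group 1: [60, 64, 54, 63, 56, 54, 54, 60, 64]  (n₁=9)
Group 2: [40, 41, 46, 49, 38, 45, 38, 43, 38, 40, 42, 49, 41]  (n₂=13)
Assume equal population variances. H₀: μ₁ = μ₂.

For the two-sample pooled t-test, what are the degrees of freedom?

degrees of freedom = 20

df = n₁ + n₂ − 2 = 9 + 13 − 2 = 20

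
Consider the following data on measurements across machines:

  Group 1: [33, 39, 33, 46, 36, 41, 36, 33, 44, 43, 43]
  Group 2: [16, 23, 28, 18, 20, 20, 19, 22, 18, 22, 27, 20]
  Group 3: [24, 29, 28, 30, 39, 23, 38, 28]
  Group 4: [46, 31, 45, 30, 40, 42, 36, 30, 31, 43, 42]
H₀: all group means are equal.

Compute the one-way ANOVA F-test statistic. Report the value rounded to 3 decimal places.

Group means [38.82, 21.08, 29.88, 37.82], grand mean 31.786
SSB = Σnᵢ(x̄ᵢ−x̄)² = 2348.007; SSW = ΣΣ(x−x̄ᵢ)² = 1019.064
MSB = 2348.007/3 = 782.6690; MSW = 1019.064/38 = 26.8175
F = MSB/MSW = 29.1850
df = (3, 38)

test statistic = 29.185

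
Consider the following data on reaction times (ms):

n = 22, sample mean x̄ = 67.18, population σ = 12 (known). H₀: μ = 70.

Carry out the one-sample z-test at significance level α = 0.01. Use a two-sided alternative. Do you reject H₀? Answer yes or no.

SE = σ/√n = 12/√22 = 2.5584
z = (x̄−μ₀)/SE = (67.18−70)/2.5584 = -1.1022
p-value (two-sided) = 0.27035
At α=0.01: p ≥ α → fail to reject H₀

reject H₀: no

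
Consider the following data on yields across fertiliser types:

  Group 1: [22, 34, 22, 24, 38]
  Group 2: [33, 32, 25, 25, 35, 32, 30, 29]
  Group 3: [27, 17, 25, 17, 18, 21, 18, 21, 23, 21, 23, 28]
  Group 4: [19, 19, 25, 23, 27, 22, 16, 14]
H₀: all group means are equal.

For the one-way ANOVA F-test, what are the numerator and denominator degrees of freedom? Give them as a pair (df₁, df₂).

k = 4 groups, N = 33 total
df = (k−1, N−k) = (4−1, 33−4) = (3, 29)

degrees of freedom = [3, 29]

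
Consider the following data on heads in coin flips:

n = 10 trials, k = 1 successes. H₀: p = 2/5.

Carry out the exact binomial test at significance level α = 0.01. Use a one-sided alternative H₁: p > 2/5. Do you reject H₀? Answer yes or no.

reject H₀: no

Exact binomial: n=10, k=1, p₀=2/5=0.4000
P(X≥1) from Σ C(n,i)·p₀^i·(1−p₀)^(n−i)
p-value (one-sided, H₁ greater) = 0.99395
At α=0.01: p ≥ α → fail to reject H₀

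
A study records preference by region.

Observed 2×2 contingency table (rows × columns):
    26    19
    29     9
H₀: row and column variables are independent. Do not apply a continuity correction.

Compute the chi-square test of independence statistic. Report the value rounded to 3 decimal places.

Row totals [45, 38], col totals [55, 28], n=83
χ² = (26−29.82)²/29.82 + (19−15.18)²/15.18 + (29−25.18)²/25.18 + (9−12.82)²/12.82 = 3.1672
df = 1

test statistic = 3.167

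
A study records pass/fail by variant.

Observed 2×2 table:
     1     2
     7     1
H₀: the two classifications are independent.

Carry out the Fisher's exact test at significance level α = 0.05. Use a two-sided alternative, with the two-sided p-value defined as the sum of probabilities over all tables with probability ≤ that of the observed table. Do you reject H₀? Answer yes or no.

reject H₀: no

Margins: r₁=3, r₂=8, c₁=8, c₂=3, n=11
p_obs = C(3,1)·C(8,7)/C(11,8); sum pmf over tables with pmf ≤ p_obs
p-value (two-sided) = 0.15152
At α=0.05: p ≥ α → fail to reject H₀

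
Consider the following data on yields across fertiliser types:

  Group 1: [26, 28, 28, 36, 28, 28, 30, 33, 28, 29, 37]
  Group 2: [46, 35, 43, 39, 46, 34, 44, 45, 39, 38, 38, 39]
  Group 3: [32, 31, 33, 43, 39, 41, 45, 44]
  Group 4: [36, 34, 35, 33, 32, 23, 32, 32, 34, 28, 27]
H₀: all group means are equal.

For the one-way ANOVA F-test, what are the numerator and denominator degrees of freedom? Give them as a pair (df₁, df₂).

degrees of freedom = [3, 38]

k = 4 groups, N = 42 total
df = (k−1, N−k) = (4−1, 42−4) = (3, 38)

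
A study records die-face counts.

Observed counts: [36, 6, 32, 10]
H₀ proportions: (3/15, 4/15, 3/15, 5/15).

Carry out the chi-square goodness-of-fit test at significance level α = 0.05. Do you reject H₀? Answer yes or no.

reject H₀: yes

n = 84; E_i = n·p_i = [16.80, 22.40, 16.80, 28.00]
χ² = (36−16.80)²/16.80 + (6−22.40)²/22.40 + (32−16.80)²/16.80 + (10−28.00)²/28.00 = 59.2738
df = 3
p-value (upper-tail) = 0.00000
At α=0.05: p < α → reject H₀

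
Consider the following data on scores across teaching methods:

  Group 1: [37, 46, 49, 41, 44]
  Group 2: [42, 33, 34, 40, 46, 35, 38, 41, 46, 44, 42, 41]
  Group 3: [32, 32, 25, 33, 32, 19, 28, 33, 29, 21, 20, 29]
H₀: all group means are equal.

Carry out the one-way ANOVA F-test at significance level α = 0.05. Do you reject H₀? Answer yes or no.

reject H₀: yes

Group means [43.40, 40.17, 27.75], grand mean 35.586
SSB = Σnᵢ(x̄ᵢ−x̄)² = 1293.918; SSW = ΣΣ(x−x̄ᵢ)² = 599.117
MSB = 1293.918/2 = 646.9589; MSW = 599.117/26 = 23.0429
F = MSB/MSW = 28.0762
df = (2, 26)
p-value (upper-tail) = 0.00000
At α=0.05: p < α → reject H₀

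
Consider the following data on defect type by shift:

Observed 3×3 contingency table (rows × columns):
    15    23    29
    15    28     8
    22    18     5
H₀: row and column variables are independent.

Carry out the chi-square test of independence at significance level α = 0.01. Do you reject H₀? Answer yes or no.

reject H₀: yes

Row totals [67, 51, 45], col totals [52, 69, 42], n=163
χ² = (15−21.37)²/21.37 + (23−28.36)²/28.36 + (29−17.26)²/17.26 + (15−16.27)²/16.27 + (28−21.59)²/21.59 + (8−13.14)²/13.14 + (22−14.36)²/14.36 + (18−19.05)²/19.05 + (5−11.60)²/11.60 = 22.7866
df = 4
p-value (upper-tail) = 0.00014
At α=0.01: p < α → reject H₀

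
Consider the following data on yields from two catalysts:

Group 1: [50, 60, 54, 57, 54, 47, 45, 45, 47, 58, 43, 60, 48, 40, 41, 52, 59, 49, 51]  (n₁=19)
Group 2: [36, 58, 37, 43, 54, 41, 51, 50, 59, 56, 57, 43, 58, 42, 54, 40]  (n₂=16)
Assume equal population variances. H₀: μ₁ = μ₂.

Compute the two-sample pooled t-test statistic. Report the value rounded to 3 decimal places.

test statistic = 0.747

x̄₁=50.526, s₁=6.363, n₁=19
x̄₂=48.688, s₂=8.195, n₂=16
s_p² = [18·6.363² + 15·8.195²]/33 = 52.6113
SE = √(s_p²·(1/19+1/16)) = 2.4611
t = (50.526−48.688)/2.4611 = 0.7471
df = 33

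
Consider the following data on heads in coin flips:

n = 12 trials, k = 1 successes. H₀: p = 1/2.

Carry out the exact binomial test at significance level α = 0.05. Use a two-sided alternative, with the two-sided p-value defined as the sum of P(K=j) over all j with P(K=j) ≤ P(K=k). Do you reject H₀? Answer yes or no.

Exact binomial: n=12, k=1, p₀=1/2=0.5000
P(X=j) = C(n,j)·p₀^j·(1−p₀)^(n−j); p = Σ P(X=j) over j with P(X=j) ≤ P(X=1)
p-value (two-sided) = 0.00635
At α=0.05: p < α → reject H₀

reject H₀: yes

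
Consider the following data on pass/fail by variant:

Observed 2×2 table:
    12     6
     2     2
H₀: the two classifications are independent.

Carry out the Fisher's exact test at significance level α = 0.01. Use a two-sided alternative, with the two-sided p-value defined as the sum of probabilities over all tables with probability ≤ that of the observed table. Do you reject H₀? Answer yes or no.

reject H₀: no

Margins: r₁=18, r₂=4, c₁=14, c₂=8, n=22
p_obs = C(18,12)·C(4,2)/C(22,14); sum pmf over tables with pmf ≤ p_obs
p-value (two-sided) = 0.60191
At α=0.01: p ≥ α → fail to reject H₀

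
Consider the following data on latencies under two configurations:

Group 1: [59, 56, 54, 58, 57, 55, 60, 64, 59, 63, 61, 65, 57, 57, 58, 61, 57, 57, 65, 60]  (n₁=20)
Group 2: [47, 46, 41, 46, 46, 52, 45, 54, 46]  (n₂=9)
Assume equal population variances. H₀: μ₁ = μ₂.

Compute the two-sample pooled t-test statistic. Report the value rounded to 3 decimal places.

test statistic = 8.897

x̄₁=59.150, s₁=3.200, n₁=20
x̄₂=47.000, s₂=3.841, n₂=9
s_p² = [19·3.200² + 8·3.841²]/27 = 11.5759
SE = √(s_p²·(1/20+1/9)) = 1.3657
t = (59.150−47.000)/1.3657 = 8.8968
df = 27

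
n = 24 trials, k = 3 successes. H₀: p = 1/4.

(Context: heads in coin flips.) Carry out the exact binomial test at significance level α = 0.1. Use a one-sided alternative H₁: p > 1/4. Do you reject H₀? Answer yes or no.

Exact binomial: n=24, k=3, p₀=1/4=0.2500
P(X≥3) from Σ C(n,i)·p₀^i·(1−p₀)^(n−i)
p-value (one-sided, H₁ greater) = 0.96020
At α=0.1: p ≥ α → fail to reject H₀

reject H₀: no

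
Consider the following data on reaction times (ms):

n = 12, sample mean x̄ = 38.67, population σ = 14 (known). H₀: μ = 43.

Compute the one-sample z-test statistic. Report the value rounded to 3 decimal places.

test statistic = -1.071

SE = σ/√n = 14/√12 = 4.0415
z = (x̄−μ₀)/SE = (38.67−43)/4.0415 = -1.0714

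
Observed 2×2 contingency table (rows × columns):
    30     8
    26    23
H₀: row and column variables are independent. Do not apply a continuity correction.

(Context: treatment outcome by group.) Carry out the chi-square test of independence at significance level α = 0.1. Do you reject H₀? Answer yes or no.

reject H₀: yes

Row totals [38, 49], col totals [56, 31], n=87
χ² = (30−24.46)²/24.46 + (8−13.54)²/13.54 + (26−31.54)²/31.54 + (23−17.46)²/17.46 = 6.2529
df = 1
p-value (upper-tail) = 0.01240
At α=0.1: p < α → reject H₀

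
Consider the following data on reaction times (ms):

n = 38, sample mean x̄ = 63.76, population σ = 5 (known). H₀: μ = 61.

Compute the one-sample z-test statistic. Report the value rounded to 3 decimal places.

SE = σ/√n = 5/√38 = 0.8111
z = (x̄−μ₀)/SE = (63.76−61)/0.8111 = 3.4028

test statistic = 3.403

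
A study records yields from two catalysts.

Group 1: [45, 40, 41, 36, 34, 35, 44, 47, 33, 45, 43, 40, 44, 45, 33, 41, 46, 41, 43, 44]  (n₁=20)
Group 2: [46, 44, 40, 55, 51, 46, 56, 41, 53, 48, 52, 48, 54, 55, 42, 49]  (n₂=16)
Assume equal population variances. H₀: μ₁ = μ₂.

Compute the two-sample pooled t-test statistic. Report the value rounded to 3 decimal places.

x̄₁=41.000, s₁=4.496, n₁=20
x̄₂=48.750, s₂=5.247, n₂=16
s_p² = [19·4.496² + 15·5.247²]/34 = 23.4412
SE = √(s_p²·(1/20+1/16)) = 1.6239
t = (41.000−48.750)/1.6239 = -4.7724
df = 34

test statistic = -4.772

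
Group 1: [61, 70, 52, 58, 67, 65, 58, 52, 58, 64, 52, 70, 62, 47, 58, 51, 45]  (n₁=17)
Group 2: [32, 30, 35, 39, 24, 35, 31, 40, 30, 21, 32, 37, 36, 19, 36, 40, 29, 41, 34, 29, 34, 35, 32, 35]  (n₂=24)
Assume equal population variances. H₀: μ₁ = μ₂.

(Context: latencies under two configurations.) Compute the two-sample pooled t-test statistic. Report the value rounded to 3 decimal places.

test statistic = 12.354

x̄₁=58.235, s₁=7.604, n₁=17
x̄₂=32.750, s₂=5.620, n₂=24
s_p² = [16·7.604² + 23·5.620²]/39 = 42.3477
SE = √(s_p²·(1/17+1/24)) = 2.0629
t = (58.235−32.750)/2.0629 = 12.3542
df = 39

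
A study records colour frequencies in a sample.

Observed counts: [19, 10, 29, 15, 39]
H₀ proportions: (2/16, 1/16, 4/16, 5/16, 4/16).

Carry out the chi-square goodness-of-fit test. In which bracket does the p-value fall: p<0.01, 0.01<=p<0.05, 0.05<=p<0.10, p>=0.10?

n = 112; E_i = n·p_i = [14.00, 7.00, 28.00, 35.00, 28.00]
χ² = (19−14.00)²/14.00 + (10−7.00)²/7.00 + (29−28.00)²/28.00 + (15−35.00)²/35.00 + (39−28.00)²/28.00 = 18.8571
df = 4
p-value (upper-tail) = 0.00084
→ bracket: p<0.01

p-value bracket: p<0.01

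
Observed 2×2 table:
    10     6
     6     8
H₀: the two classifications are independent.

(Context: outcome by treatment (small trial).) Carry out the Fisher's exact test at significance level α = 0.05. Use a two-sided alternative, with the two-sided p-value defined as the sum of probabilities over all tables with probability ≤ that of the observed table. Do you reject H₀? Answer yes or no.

Margins: r₁=16, r₂=14, c₁=16, c₂=14, n=30
p_obs = C(16,10)·C(14,6)/C(30,16); sum pmf over tables with pmf ≤ p_obs
p-value (two-sided) = 0.46425
At α=0.05: p ≥ α → fail to reject H₀

reject H₀: no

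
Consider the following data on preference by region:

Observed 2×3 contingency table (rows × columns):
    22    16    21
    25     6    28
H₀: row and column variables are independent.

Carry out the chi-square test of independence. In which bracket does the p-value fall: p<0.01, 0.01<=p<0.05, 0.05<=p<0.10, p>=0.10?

p-value bracket: 0.05<=p<0.10

Row totals [59, 59], col totals [47, 22, 49], n=118
χ² = (22−23.50)²/23.50 + (16−11.00)²/11.00 + (21−24.50)²/24.50 + (25−23.50)²/23.50 + (6−11.00)²/11.00 + (28−24.50)²/24.50 = 5.7369
df = 2
p-value (upper-tail) = 0.05679
→ bracket: 0.05<=p<0.10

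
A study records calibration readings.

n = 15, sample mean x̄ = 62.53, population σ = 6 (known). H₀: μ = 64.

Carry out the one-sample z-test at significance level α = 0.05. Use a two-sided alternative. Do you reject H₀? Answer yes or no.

SE = σ/√n = 6/√15 = 1.5492
z = (x̄−μ₀)/SE = (62.53−64)/1.5492 = -0.9489
p-value (two-sided) = 0.34268
At α=0.05: p ≥ α → fail to reject H₀

reject H₀: no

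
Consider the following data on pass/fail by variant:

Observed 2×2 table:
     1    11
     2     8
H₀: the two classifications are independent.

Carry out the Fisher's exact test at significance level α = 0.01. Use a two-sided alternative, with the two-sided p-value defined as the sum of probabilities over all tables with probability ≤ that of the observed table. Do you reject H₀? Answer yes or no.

Margins: r₁=12, r₂=10, c₁=3, c₂=19, n=22
p_obs = C(12,1)·C(10,2)/C(22,3); sum pmf over tables with pmf ≤ p_obs
p-value (two-sided) = 0.57143
At α=0.01: p ≥ α → fail to reject H₀

reject H₀: no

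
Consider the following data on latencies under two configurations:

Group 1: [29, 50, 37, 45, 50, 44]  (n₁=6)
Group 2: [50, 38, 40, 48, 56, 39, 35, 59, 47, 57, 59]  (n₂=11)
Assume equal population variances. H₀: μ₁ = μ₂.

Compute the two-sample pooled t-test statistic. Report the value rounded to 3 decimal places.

test statistic = -1.243

x̄₁=42.500, s₁=8.167, n₁=6
x̄₂=48.000, s₂=8.978, n₂=11
s_p² = [5·8.167² + 10·8.978²]/15 = 75.9667
SE = √(s_p²·(1/6+1/11)) = 4.4235
t = (42.500−48.000)/4.4235 = -1.2434
df = 15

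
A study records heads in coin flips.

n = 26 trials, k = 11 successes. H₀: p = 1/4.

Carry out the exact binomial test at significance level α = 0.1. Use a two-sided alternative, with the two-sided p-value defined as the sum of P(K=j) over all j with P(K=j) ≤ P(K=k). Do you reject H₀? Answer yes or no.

Exact binomial: n=26, k=11, p₀=1/4=0.2500
P(X=j) = C(n,j)·p₀^j·(1−p₀)^(n−j); p = Σ P(X=j) over j with P(X=j) ≤ P(X=11)
p-value (two-sided) = 0.06592
At α=0.1: p < α → reject H₀

reject H₀: yes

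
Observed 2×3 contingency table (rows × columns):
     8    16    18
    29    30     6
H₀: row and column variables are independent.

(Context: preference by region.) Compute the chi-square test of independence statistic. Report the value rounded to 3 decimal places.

Row totals [42, 65], col totals [37, 46, 24], n=107
χ² = (8−14.52)²/14.52 + (16−18.06)²/18.06 + (18−9.42)²/9.42 + (29−22.48)²/22.48 + (30−27.94)²/27.94 + (6−14.58)²/14.58 = 18.0708
df = 2

test statistic = 18.071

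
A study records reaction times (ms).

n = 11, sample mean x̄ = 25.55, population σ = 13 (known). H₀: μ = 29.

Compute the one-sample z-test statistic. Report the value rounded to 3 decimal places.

SE = σ/√n = 13/√11 = 3.9196
z = (x̄−μ₀)/SE = (25.55−29)/3.9196 = -0.8802

test statistic = -0.880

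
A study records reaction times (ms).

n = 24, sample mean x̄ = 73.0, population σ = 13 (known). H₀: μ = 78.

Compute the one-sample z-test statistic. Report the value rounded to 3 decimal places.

test statistic = -1.884

SE = σ/√n = 13/√24 = 2.6536
z = (x̄−μ₀)/SE = (73.0−78)/2.6536 = -1.8842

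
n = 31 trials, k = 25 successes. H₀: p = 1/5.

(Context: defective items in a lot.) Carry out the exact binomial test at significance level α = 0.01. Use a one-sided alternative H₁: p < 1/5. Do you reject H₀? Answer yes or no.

reject H₀: no

Exact binomial: n=31, k=25, p₀=1/5=0.2000
P(X≤25) from Σ C(n,i)·p₀^i·(1−p₀)^(n−i)
p-value (one-sided, H₁ less) = 1.00000
At α=0.01: p ≥ α → fail to reject H₀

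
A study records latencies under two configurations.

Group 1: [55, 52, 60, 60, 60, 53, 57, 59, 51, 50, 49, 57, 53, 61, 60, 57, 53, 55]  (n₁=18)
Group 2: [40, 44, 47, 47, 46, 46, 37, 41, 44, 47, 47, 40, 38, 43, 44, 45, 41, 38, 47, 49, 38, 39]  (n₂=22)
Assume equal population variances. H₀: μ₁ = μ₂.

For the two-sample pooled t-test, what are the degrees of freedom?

degrees of freedom = 38

df = n₁ + n₂ − 2 = 18 + 22 − 2 = 38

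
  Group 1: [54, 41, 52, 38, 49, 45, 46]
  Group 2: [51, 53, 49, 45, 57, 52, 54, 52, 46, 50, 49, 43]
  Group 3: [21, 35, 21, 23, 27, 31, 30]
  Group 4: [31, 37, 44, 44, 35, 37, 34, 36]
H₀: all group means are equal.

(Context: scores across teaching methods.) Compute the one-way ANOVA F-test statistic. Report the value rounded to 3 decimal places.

Group means [46.43, 50.08, 26.86, 37.25], grand mean 41.529
SSB = Σnᵢ(x̄ᵢ−x̄)² = 2699.482; SSW = ΣΣ(x−x̄ᵢ)² = 696.988
MSB = 2699.482/3 = 899.8275; MSW = 696.988/30 = 23.2329
F = MSB/MSW = 38.7307
df = (3, 30)

test statistic = 38.731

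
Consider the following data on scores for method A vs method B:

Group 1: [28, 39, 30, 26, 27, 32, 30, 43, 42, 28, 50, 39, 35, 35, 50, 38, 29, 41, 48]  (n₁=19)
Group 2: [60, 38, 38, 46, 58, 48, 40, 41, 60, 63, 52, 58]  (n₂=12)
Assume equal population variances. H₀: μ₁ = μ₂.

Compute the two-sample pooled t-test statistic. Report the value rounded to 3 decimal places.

x̄₁=36.316, s₁=7.867, n₁=19
x̄₂=50.167, s₂=9.485, n₂=12
s_p² = [18·7.867² + 11·9.485²]/29 = 72.5439
SE = √(s_p²·(1/19+1/12)) = 3.1406
t = (36.316−50.167)/3.1406 = -4.4103
df = 29

test statistic = -4.410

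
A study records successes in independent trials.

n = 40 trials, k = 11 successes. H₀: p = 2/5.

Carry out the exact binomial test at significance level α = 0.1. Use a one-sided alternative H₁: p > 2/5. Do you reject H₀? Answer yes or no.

Exact binomial: n=40, k=11, p₀=2/5=0.4000
P(X≥11) from Σ C(n,i)·p₀^i·(1−p₀)^(n−i)
p-value (one-sided, H₁ greater) = 0.96478
At α=0.1: p ≥ α → fail to reject H₀

reject H₀: no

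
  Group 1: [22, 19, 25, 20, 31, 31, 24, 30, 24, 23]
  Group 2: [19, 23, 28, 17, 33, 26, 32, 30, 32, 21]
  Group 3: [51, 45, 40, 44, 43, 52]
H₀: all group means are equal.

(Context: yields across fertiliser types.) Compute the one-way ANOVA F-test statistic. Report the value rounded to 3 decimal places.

Group means [24.90, 26.10, 45.83], grand mean 30.192
SSB = Σnᵢ(x̄ᵢ−x̄)² = 1915.405; SSW = ΣΣ(x−x̄ᵢ)² = 588.633
MSB = 1915.405/2 = 957.7026; MSW = 588.633/23 = 25.5928
F = MSB/MSW = 37.4208
df = (2, 23)

test statistic = 37.421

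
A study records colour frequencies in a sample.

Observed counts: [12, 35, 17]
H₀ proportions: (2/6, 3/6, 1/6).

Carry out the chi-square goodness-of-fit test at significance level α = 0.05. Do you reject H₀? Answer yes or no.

n = 64; E_i = n·p_i = [21.33, 32.00, 10.67]
χ² = (12−21.33)²/21.33 + (35−32.00)²/32.00 + (17−10.67)²/10.67 = 8.1250
df = 2
p-value (upper-tail) = 0.01721
At α=0.05: p < α → reject H₀

reject H₀: yes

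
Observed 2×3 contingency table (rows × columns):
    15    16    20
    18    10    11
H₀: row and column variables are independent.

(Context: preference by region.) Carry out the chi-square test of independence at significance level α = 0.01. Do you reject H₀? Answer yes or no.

reject H₀: no

Row totals [51, 39], col totals [33, 26, 31], n=90
χ² = (15−18.70)²/18.70 + (16−14.73)²/14.73 + (20−17.57)²/17.57 + (18−14.30)²/14.30 + (10−11.27)²/11.27 + (11−13.43)²/13.43 = 2.7186
df = 2
p-value (upper-tail) = 0.25684
At α=0.01: p ≥ α → fail to reject H₀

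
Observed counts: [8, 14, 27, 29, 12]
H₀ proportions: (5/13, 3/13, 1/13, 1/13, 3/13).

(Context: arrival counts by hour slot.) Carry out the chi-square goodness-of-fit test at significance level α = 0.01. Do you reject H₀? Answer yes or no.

reject H₀: yes

n = 90; E_i = n·p_i = [34.62, 20.77, 6.92, 6.92, 20.77]
χ² = (8−34.62)²/34.62 + (14−20.77)²/20.77 + (27−6.92)²/6.92 + (29−6.92)²/6.92 + (12−20.77)²/20.77 = 154.9970
df = 4
p-value (upper-tail) = 0.00000
At α=0.01: p < α → reject H₀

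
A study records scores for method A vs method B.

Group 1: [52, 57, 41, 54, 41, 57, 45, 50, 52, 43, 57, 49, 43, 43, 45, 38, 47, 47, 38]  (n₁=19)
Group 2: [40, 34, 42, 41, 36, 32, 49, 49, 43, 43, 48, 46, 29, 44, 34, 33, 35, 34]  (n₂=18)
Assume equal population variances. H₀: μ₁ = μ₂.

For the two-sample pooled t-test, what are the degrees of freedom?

df = n₁ + n₂ − 2 = 19 + 18 − 2 = 35

degrees of freedom = 35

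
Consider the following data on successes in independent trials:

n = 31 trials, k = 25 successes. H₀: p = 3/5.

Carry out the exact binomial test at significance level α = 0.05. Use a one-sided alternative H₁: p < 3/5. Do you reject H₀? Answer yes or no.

reject H₀: no

Exact binomial: n=31, k=25, p₀=3/5=0.6000
P(X≤25) from Σ C(n,i)·p₀^i·(1−p₀)^(n−i)
p-value (one-sided, H₁ less) = 0.99600
At α=0.05: p ≥ α → fail to reject H₀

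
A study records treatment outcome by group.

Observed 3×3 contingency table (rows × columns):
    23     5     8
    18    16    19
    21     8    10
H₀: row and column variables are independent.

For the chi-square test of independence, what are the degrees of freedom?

degrees of freedom = 4

df = (r−1)(c−1) = (3−1)·(3−1) = 4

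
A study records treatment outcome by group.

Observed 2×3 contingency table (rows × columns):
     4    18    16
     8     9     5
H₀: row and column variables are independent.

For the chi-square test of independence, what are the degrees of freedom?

degrees of freedom = 2

df = (r−1)(c−1) = (2−1)·(3−1) = 2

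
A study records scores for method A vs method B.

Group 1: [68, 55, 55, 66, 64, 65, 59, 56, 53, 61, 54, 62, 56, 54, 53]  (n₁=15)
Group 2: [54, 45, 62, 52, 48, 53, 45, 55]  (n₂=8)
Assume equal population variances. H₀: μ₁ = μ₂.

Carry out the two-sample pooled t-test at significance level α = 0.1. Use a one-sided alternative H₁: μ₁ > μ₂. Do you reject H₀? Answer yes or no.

reject H₀: yes

x̄₁=58.733, s₁=5.175, n₁=15
x̄₂=51.750, s₂=5.701, n₂=8
s_p² = [14·5.175² + 7·5.701²]/21 = 28.6873
SE = √(s_p²·(1/15+1/8)) = 2.3449
t = (58.733−51.750)/2.3449 = 2.9781
df = 21
p-value (one-sided, H₁ greater) = 0.00359
At α=0.1: p < α → reject H₀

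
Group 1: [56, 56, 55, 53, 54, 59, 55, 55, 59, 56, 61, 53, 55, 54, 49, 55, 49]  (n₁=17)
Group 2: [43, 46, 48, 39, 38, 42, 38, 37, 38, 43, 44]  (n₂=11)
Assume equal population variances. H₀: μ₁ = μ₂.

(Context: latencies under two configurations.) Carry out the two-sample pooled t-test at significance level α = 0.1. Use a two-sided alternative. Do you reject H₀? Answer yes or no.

x̄₁=54.941, s₁=3.092, n₁=17
x̄₂=41.455, s₂=3.698, n₂=11
s_p² = [16·3.092² + 10·3.698²]/26 = 11.1411
SE = √(s_p²·(1/17+1/11)) = 1.2916
t = (54.941−41.455)/1.2916 = 10.4419
df = 26
p-value (two-sided) = 0.00000
At α=0.1: p < α → reject H₀

reject H₀: yes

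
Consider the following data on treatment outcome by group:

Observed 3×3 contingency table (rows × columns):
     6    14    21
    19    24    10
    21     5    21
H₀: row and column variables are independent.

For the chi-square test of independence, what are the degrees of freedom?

df = (r−1)(c−1) = (3−1)·(3−1) = 4

degrees of freedom = 4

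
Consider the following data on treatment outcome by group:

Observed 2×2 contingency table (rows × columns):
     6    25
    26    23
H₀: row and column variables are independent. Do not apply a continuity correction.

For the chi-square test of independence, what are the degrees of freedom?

degrees of freedom = 1

df = (r−1)(c−1) = (2−1)·(2−1) = 1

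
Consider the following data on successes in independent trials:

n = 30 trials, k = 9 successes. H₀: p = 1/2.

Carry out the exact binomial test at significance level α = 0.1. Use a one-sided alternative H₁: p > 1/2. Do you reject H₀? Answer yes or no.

Exact binomial: n=30, k=9, p₀=1/2=0.5000
P(X≥9) from Σ C(n,i)·p₀^i·(1−p₀)^(n−i)
p-value (one-sided, H₁ greater) = 0.99194
At α=0.1: p ≥ α → fail to reject H₀

reject H₀: no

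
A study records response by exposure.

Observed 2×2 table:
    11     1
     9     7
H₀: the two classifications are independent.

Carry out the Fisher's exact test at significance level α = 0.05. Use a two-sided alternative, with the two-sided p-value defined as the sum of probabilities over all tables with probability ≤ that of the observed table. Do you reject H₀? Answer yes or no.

reject H₀: no

Margins: r₁=12, r₂=16, c₁=20, c₂=8, n=28
p_obs = C(12,11)·C(16,9)/C(28,20); sum pmf over tables with pmf ≤ p_obs
p-value (two-sided) = 0.08822
At α=0.05: p ≥ α → fail to reject H₀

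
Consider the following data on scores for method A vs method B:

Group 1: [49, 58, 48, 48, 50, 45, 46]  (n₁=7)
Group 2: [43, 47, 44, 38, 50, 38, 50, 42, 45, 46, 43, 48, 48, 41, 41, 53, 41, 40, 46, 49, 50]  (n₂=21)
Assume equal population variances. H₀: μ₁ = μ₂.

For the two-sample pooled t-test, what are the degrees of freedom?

df = n₁ + n₂ − 2 = 7 + 21 − 2 = 26

degrees of freedom = 26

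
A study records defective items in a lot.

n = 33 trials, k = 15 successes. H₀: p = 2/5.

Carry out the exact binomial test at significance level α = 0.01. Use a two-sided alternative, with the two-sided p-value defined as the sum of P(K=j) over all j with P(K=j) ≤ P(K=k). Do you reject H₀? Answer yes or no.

Exact binomial: n=33, k=15, p₀=2/5=0.4000
P(X=j) = C(n,j)·p₀^j·(1−p₀)^(n−j); p = Σ P(X=j) over j with P(X=j) ≤ P(X=15)
p-value (two-sided) = 0.59484
At α=0.01: p ≥ α → fail to reject H₀

reject H₀: no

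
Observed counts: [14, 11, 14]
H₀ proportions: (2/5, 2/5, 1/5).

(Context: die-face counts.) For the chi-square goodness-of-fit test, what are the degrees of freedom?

df = k − 1 = 3 − 1 = 2

degrees of freedom = 2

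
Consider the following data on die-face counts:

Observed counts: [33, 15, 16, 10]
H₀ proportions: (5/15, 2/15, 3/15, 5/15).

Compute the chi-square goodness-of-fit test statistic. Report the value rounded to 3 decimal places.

test statistic = 14.304

n = 74; E_i = n·p_i = [24.67, 9.87, 14.80, 24.67]
χ² = (33−24.67)²/24.67 + (15−9.87)²/9.87 + (16−14.80)²/14.80 + (10−24.67)²/24.67 = 14.3041
df = 3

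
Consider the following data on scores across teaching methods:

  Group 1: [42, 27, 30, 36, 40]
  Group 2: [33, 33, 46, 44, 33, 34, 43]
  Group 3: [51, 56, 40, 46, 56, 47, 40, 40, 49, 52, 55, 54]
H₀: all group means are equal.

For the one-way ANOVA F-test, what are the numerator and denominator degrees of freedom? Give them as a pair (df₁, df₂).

degrees of freedom = [2, 21]

k = 3 groups, N = 24 total
df = (k−1, N−k) = (3−1, 24−3) = (2, 21)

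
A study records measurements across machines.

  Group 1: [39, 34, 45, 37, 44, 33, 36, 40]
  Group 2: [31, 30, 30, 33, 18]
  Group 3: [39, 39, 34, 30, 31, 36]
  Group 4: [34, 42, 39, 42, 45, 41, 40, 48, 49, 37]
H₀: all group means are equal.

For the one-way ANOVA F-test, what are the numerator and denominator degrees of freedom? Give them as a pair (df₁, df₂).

degrees of freedom = [3, 25]

k = 4 groups, N = 29 total
df = (k−1, N−k) = (4−1, 29−4) = (3, 25)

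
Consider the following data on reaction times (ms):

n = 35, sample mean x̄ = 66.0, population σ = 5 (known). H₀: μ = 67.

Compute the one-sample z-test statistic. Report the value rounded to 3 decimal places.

test statistic = -1.183

SE = σ/√n = 5/√35 = 0.8452
z = (x̄−μ₀)/SE = (66.0−67)/0.8452 = -1.1832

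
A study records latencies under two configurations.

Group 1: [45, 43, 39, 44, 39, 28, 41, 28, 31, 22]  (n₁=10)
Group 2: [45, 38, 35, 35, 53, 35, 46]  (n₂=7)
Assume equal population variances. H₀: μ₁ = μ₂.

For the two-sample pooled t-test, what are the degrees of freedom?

degrees of freedom = 15

df = n₁ + n₂ − 2 = 10 + 7 − 2 = 15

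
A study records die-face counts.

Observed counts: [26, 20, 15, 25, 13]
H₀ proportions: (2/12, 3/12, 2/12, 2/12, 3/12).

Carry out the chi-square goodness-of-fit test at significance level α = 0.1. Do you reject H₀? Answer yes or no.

n = 99; E_i = n·p_i = [16.50, 24.75, 16.50, 16.50, 24.75]
χ² = (26−16.50)²/16.50 + (20−24.75)²/24.75 + (15−16.50)²/16.50 + (25−16.50)²/16.50 + (13−24.75)²/24.75 = 16.4747
df = 4
p-value (upper-tail) = 0.00244
At α=0.1: p < α → reject H₀

reject H₀: yes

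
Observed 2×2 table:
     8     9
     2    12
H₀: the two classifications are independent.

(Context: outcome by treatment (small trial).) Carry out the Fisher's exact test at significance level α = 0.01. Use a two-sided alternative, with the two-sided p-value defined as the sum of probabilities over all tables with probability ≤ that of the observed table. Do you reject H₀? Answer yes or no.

Margins: r₁=17, r₂=14, c₁=10, c₂=21, n=31
p_obs = C(17,8)·C(14,2)/C(31,10); sum pmf over tables with pmf ≤ p_obs
p-value (two-sided) = 0.06799
At α=0.01: p ≥ α → fail to reject H₀

reject H₀: no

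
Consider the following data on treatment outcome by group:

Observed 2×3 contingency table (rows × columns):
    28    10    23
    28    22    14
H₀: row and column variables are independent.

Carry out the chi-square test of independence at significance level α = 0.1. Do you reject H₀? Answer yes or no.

Row totals [61, 64], col totals [56, 32, 37], n=125
χ² = (28−27.33)²/27.33 + (10−15.62)²/15.62 + (23−18.06)²/18.06 + (28−28.67)²/28.67 + (22−16.38)²/16.38 + (14−18.94)²/18.94 = 6.6210
df = 2
p-value (upper-tail) = 0.03650
At α=0.1: p < α → reject H₀

reject H₀: yes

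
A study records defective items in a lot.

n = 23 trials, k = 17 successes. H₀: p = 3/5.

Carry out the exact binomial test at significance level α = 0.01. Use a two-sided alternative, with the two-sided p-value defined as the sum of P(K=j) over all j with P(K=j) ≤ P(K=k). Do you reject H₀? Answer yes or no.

reject H₀: no

Exact binomial: n=23, k=17, p₀=3/5=0.6000
P(X=j) = C(n,j)·p₀^j·(1−p₀)^(n−j); p = Σ P(X=j) over j with P(X=j) ≤ P(X=17)
p-value (two-sided) = 0.20530
At α=0.01: p ≥ α → fail to reject H₀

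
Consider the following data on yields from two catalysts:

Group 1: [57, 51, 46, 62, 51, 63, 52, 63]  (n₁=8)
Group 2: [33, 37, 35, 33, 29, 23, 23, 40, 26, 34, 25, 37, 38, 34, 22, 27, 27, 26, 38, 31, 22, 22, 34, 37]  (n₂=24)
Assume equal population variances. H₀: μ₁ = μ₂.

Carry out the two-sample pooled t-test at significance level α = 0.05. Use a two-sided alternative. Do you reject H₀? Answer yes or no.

x̄₁=55.625, s₁=6.545, n₁=8
x̄₂=30.542, s₂=5.993, n₂=24
s_p² = [7·6.545² + 23·5.993²]/30 = 37.5278
SE = √(s_p²·(1/8+1/24)) = 2.5009
t = (55.625−30.542)/2.5009 = 10.0296
df = 30
p-value (two-sided) = 0.00000
At α=0.05: p < α → reject H₀

reject H₀: yes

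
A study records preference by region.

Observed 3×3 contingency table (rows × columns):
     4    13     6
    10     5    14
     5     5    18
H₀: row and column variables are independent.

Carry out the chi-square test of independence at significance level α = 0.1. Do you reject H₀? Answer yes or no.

reject H₀: yes

Row totals [23, 29, 28], col totals [19, 23, 38], n=80
χ² = (4−5.46)²/5.46 + (13−6.61)²/6.61 + (6−10.93)²/10.93 + (10−6.89)²/6.89 + (5−8.34)²/8.34 + (14−13.78)²/13.78 + (5−6.65)²/6.65 + (5−8.05)²/8.05 + (18−13.30)²/13.30 = 14.7540
df = 4
p-value (upper-tail) = 0.00524
At α=0.1: p < α → reject H₀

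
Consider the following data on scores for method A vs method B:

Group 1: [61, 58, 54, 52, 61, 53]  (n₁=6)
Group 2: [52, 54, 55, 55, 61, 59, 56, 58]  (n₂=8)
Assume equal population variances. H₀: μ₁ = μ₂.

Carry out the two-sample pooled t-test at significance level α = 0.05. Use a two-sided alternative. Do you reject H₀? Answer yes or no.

reject H₀: no

x̄₁=56.500, s₁=4.037, n₁=6
x̄₂=56.250, s₂=2.915, n₂=8
s_p² = [5·4.037² + 7·2.915²]/12 = 11.7500
SE = √(s_p²·(1/6+1/8)) = 1.8512
t = (56.500−56.250)/1.8512 = 0.1350
df = 12
p-value (two-sided) = 0.89482
At α=0.05: p ≥ α → fail to reject H₀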